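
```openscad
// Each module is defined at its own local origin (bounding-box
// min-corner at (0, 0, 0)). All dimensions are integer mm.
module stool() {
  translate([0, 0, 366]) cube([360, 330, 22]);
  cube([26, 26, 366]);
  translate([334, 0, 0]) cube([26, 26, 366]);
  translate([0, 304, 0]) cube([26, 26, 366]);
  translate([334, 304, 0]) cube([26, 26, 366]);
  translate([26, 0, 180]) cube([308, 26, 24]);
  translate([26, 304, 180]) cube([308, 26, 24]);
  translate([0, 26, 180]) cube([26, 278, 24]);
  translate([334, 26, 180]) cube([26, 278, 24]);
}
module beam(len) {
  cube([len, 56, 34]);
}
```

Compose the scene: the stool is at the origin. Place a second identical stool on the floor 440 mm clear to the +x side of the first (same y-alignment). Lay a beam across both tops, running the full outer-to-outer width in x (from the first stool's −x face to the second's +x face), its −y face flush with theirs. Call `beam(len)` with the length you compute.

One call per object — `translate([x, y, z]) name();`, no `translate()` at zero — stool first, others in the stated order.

stool();
translate([800, 0, 0]) stool();
translate([0, 0, 388]) beam(1160);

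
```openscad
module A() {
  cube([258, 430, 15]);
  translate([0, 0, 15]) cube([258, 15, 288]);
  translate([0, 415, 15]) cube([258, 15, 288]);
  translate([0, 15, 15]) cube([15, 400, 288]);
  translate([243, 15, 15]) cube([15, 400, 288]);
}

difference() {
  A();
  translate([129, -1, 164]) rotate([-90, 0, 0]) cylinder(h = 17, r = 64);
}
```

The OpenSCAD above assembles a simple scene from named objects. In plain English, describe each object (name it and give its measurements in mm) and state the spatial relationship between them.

A is an open-topped rectangular box: outside dimensions 258×430×303 mm, with a uniform wall and base thickness of 15 mm. The base is a full 258×430 slab on the floor; four walls sit on top of the base. The front and back walls (the −y and +y sides) span the full width; the two side walls fit between them.

The open box has a circular hole of radius 64 mm through its front wall, centred at (x = 129, z = 164).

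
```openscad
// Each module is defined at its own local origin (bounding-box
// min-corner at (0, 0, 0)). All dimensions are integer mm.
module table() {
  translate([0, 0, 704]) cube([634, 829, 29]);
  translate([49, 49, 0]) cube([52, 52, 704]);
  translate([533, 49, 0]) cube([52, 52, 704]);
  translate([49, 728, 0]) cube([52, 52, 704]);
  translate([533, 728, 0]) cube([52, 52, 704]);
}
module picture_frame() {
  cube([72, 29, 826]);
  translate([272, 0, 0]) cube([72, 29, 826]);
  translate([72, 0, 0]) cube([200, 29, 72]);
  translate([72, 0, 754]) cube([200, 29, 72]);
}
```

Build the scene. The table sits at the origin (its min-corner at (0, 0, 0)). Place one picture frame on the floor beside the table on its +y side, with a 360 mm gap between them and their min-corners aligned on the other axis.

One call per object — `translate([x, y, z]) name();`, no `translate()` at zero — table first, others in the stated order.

table();
translate([0, 1189, 0]) picture_frame();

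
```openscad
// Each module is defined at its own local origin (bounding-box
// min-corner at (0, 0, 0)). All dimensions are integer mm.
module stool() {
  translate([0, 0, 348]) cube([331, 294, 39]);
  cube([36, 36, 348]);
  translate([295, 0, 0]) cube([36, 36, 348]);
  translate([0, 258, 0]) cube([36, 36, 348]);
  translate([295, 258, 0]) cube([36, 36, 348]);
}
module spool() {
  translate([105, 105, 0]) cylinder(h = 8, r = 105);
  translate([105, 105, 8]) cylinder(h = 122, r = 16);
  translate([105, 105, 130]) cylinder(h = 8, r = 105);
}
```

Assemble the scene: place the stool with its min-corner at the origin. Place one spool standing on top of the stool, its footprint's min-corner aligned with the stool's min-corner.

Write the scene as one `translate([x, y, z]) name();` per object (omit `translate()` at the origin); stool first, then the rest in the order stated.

stool();
translate([0, 0, 387]) spool();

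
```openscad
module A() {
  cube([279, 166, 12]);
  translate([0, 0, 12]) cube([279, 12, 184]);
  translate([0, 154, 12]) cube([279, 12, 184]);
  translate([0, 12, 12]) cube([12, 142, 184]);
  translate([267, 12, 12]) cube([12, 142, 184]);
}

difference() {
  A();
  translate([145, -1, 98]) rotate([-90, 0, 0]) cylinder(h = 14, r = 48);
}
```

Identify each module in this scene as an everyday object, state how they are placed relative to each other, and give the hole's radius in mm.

The subtracted cylinder has r = 48 mm.

A is an open box. The open box has a circular hole through its front wall. The hole's radius is 48 mm.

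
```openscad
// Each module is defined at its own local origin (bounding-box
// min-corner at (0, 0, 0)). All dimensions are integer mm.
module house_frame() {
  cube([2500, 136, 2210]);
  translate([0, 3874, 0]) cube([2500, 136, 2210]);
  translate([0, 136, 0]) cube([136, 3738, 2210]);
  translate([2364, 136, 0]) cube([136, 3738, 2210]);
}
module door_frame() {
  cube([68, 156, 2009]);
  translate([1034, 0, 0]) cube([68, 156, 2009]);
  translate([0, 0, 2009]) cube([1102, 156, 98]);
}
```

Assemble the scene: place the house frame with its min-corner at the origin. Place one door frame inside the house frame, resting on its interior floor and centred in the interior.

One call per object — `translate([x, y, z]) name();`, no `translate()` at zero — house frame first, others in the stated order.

house_frame();
translate([699, 1927, 0]) door_frame();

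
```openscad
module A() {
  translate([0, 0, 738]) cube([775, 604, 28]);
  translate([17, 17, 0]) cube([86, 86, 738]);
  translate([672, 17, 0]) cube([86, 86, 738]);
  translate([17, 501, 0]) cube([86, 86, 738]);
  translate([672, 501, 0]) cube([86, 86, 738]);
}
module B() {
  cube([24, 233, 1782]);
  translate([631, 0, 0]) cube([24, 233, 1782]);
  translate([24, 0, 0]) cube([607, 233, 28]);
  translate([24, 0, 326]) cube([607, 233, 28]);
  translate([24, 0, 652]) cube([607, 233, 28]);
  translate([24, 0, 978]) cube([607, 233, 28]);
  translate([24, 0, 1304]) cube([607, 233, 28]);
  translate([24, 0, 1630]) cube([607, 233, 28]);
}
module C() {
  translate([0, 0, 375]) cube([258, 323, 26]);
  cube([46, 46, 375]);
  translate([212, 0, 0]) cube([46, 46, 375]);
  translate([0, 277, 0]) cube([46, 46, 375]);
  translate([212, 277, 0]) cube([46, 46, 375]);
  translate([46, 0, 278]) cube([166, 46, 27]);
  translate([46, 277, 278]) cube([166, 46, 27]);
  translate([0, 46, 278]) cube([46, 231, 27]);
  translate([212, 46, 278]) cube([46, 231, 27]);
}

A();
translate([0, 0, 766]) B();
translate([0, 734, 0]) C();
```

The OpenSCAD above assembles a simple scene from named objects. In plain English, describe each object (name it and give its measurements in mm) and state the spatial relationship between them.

A is a table with a 775×604 mm rectangular top, 28 mm thick, top surface at z = 766 mm, supported by four 86×86 mm square legs, each inset 17 mm from the nearest pair of top edges, running from the floor.

B is a bookshelf 655 mm wide overall, 233 mm deep and 1782 mm tall. The two sides are 24 mm thick vertical panels. 6 horizontal shelves of 28 mm thickness span between the inner faces of the sides; the lowest shelf sits on the floor and shelves are stacked with a clear vertical gap of 298 mm between each pair.

C is a four-legged stool. The seat is a 258×323×26 mm slab whose top surface is at z = 401 mm; four square legs, each 46×46 mm in cross-section, run from the floor (z = 0) to the underside of the seat, each flush with a corner of the seat. Four stretchers, 46 mm wide and 27 mm tall, connect adjacent legs with their undersides at z = 278 mm, each running between the inner faces of the legs it joins and aligned with the legs' outer faces on the other axis.

The bookshelf is on top of the table. The stool is on the floor beside the table on its +y side.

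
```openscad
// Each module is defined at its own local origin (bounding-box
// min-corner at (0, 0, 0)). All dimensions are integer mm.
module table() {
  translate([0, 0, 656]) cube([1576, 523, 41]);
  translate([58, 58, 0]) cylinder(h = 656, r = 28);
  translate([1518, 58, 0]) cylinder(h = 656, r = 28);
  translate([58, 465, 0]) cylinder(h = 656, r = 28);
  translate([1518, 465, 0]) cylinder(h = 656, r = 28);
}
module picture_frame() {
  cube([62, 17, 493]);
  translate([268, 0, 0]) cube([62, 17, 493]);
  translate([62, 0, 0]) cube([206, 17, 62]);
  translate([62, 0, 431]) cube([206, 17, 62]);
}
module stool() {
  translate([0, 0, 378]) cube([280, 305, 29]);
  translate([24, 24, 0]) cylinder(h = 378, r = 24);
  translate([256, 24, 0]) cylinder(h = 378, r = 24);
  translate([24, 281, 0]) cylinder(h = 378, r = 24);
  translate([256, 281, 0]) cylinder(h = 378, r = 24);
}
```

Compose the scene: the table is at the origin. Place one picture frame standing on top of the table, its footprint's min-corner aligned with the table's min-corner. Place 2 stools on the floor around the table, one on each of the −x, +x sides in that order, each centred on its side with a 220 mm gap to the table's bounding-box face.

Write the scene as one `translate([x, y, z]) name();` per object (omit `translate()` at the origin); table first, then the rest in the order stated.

table();
translate([0, 0, 697]) picture_frame();
translate([-500, 109, 0]) stool();
translate([1796, 109, 0]) stool();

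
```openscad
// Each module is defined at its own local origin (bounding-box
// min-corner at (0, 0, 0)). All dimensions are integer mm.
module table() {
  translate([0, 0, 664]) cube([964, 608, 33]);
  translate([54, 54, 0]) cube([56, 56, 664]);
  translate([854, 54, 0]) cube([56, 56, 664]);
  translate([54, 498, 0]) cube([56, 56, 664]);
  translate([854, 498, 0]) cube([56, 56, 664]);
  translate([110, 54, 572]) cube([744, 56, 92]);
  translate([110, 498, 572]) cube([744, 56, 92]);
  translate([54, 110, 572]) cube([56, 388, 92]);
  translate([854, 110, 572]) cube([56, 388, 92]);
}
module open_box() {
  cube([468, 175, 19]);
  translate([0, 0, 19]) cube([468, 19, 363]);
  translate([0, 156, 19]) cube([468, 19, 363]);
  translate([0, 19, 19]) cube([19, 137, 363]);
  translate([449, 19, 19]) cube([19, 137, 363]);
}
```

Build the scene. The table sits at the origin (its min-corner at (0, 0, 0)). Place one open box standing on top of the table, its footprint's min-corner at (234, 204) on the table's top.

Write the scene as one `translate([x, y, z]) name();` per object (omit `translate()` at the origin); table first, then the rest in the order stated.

table();
translate([234, 204, 697]) open_box();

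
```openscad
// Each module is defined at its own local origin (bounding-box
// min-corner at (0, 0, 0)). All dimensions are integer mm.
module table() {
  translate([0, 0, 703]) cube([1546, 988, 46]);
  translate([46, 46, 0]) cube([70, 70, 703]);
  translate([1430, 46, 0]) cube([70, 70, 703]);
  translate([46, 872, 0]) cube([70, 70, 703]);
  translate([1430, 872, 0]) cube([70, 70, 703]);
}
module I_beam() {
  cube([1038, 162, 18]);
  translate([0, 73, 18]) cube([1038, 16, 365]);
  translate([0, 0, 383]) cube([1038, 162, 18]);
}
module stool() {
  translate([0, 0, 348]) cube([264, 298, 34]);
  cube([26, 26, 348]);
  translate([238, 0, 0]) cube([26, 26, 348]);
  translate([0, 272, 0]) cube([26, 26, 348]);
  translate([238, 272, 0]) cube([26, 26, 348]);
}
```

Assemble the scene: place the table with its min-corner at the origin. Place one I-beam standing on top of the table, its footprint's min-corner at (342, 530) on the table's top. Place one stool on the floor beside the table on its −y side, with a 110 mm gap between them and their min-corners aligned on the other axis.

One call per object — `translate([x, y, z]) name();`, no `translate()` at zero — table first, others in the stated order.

table();
translate([342, 530, 749]) I_beam();
translate([0, -408, 0]) stool();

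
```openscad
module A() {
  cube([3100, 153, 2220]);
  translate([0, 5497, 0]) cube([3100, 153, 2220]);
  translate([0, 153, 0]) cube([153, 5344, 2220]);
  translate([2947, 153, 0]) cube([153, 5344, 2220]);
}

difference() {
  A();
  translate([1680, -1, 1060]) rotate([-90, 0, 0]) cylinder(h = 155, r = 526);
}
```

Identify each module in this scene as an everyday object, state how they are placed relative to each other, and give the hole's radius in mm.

A is a house frame. The house frame has a circular hole through its front wall. The hole's radius is 526 mm.

The subtracted cylinder has r = 526 mm.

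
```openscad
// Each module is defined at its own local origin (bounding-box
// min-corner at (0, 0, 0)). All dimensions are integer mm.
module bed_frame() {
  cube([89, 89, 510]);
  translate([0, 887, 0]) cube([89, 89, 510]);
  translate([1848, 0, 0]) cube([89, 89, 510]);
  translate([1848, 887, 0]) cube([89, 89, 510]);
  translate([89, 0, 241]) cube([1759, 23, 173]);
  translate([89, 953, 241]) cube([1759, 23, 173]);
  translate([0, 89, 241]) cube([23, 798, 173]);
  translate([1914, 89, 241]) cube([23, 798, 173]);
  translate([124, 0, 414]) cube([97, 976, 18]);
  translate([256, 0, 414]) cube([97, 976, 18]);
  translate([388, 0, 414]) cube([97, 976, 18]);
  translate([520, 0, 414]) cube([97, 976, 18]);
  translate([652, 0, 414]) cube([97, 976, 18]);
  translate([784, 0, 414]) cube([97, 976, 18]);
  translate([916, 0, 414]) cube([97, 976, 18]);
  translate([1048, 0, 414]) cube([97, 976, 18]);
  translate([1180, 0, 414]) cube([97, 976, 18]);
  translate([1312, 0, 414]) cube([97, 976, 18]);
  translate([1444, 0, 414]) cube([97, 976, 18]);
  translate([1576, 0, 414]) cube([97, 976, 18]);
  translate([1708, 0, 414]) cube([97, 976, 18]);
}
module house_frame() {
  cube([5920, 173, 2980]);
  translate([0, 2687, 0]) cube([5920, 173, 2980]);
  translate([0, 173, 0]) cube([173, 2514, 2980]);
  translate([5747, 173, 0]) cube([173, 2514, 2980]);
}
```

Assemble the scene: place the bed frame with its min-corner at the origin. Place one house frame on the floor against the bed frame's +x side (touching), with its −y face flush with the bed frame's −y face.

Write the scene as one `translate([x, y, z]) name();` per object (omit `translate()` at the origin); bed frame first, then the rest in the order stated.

bed_frame();
translate([1937, 0, 0]) house_frame();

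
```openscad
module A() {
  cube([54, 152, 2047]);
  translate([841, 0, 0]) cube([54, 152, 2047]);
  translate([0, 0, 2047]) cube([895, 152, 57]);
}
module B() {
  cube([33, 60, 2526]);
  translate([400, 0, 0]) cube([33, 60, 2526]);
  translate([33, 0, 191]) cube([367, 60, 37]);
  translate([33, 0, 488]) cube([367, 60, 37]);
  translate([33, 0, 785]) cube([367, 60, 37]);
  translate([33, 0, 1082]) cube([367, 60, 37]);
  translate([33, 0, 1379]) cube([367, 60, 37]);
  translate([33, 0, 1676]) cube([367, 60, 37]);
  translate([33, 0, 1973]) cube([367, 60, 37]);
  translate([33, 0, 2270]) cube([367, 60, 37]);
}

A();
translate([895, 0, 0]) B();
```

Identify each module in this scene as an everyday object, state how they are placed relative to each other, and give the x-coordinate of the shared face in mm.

A is a door frame. B is a ladder. The ladder is against the door frame's +x side, with their −y faces flush. The x-coordinate of the shared face is 895 mm.

The door frame's +x face and the ladder's −x face are both at x = 895 mm.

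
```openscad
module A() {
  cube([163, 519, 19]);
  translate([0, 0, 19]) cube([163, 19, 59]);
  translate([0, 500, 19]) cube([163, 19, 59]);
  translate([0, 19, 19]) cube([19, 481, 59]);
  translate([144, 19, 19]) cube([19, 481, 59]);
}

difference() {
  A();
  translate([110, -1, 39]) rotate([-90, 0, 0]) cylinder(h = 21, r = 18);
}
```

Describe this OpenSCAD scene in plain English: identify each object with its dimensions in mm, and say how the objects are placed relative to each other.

A is an open-topped rectangular box: outside dimensions 163×519×78 mm, with a uniform wall and base thickness of 19 mm. The base is a full 163×519 slab on the floor; four walls sit on top of the base. The front and back walls (the −y and +y sides) span the full width; the two side walls fit between them.

The open box has a circular hole of radius 18 mm through its front wall, centred at (x = 110, z = 39).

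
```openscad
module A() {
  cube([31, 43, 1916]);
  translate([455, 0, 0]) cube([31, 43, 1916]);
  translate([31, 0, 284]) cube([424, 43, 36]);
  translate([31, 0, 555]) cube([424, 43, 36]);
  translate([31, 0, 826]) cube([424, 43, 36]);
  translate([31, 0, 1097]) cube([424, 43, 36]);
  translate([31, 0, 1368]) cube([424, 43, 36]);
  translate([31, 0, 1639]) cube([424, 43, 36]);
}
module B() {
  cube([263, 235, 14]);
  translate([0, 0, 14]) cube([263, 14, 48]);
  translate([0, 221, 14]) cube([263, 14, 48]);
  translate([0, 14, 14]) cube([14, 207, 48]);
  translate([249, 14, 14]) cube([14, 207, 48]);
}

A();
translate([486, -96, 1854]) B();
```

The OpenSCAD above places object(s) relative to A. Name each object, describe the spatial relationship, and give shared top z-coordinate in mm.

A is a ladder. B is an open box. The open box is beside the ladder with their tops flush at z = 1916. The shared top z-coordinate is 1916 mm.

Both tops at z = 1916 mm.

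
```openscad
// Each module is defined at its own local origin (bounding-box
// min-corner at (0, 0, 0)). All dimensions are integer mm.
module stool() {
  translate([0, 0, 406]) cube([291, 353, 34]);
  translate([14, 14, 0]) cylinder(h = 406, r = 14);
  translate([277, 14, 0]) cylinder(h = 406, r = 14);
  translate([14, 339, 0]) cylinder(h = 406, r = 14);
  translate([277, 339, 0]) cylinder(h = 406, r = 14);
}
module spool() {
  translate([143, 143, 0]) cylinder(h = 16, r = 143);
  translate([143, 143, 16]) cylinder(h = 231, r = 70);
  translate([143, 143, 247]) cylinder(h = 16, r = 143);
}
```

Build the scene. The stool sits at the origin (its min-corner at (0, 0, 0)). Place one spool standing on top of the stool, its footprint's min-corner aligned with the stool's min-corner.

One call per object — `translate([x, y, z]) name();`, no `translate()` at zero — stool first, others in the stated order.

stool();
translate([0, 0, 440]) spool();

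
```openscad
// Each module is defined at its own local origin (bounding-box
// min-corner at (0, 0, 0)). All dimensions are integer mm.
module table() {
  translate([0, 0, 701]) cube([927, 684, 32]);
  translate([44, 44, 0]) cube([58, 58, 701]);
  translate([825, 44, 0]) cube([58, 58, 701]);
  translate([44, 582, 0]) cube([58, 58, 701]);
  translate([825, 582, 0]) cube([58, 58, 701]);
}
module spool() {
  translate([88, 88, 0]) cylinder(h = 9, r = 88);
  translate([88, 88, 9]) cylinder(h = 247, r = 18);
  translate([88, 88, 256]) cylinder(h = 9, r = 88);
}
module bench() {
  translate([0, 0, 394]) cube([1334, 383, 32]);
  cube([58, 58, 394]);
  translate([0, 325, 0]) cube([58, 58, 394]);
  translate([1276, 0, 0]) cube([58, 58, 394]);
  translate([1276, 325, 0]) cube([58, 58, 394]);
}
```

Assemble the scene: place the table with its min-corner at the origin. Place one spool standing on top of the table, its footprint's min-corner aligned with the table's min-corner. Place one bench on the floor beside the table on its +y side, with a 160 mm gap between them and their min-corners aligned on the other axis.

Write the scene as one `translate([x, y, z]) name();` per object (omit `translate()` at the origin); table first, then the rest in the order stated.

table();
translate([0, 0, 733]) spool();
translate([0, 844, 0]) bench();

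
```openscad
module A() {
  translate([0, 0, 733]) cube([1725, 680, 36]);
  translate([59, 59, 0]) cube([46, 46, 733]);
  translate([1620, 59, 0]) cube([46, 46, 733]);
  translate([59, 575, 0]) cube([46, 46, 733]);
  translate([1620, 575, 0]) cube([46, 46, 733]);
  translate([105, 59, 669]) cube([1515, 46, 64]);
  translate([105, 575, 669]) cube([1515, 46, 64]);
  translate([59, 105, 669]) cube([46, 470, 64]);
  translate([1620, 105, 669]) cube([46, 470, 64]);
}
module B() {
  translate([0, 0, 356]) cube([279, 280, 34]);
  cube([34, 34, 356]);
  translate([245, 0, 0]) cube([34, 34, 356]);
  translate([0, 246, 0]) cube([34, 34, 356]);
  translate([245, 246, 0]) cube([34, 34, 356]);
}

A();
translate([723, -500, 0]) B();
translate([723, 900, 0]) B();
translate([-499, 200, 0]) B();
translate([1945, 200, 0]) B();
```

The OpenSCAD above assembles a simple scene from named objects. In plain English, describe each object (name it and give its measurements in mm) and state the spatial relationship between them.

A is a table with a 1725×680 mm rectangular top, 36 mm thick, top surface at z = 769 mm, supported by four 46×46 mm square legs, each inset 59 mm from the nearest pair of top edges, running from the floor. Four apron rails, 46 mm thick and 64 mm tall, run between adjacent legs with their top edges flush with the underside of the top and their outer faces flush with the legs' outer faces.

B is a four-legged stool. The seat is 279×280 mm, 34 mm thick, top at z = 390 mm. It stands on four square legs, each 34×34 mm in cross-section, from z = 0 to the seat underside, each flush with a corner of the seat.

Four stools sit around the table at the −y, +y, −x, +x sides.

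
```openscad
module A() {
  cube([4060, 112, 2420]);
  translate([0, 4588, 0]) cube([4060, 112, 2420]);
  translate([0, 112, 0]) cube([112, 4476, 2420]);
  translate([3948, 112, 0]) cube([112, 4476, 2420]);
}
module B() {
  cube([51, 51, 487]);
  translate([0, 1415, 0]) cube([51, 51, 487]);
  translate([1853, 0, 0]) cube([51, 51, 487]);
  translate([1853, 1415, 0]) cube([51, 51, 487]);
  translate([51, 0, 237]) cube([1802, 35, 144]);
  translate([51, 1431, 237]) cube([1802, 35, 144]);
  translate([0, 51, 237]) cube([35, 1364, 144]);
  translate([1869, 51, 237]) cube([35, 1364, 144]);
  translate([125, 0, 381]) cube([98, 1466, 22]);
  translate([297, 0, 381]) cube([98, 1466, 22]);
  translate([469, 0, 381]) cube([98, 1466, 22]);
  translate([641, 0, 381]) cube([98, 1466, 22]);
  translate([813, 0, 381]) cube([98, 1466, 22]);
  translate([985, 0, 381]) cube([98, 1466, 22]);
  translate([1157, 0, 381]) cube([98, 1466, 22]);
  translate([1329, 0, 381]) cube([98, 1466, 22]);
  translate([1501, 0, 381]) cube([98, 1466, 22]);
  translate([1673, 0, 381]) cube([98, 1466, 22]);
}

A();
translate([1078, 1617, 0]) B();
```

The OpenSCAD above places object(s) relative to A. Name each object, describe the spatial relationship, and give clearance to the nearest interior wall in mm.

Clearances: x = 966, y = 1505; minimum 966 mm.

A is a house frame. B is a bed frame. The bed frame sits inside the house frame, centred. The clearance to the nearest interior wall is 966 mm.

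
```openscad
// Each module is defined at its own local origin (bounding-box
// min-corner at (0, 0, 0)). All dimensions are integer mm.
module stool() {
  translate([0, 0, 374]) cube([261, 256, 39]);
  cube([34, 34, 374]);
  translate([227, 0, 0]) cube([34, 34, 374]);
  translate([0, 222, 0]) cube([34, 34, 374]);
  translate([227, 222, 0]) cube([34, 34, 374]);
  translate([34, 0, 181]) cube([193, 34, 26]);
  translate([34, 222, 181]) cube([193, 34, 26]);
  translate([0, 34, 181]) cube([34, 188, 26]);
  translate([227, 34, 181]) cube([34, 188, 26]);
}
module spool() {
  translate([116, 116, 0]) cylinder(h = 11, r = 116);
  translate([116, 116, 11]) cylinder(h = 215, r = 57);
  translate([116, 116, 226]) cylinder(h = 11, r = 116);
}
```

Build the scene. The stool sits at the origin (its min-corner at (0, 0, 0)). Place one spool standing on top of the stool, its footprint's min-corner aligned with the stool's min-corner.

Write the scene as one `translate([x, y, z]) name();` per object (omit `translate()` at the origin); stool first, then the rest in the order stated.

stool();
translate([0, 0, 413]) spool();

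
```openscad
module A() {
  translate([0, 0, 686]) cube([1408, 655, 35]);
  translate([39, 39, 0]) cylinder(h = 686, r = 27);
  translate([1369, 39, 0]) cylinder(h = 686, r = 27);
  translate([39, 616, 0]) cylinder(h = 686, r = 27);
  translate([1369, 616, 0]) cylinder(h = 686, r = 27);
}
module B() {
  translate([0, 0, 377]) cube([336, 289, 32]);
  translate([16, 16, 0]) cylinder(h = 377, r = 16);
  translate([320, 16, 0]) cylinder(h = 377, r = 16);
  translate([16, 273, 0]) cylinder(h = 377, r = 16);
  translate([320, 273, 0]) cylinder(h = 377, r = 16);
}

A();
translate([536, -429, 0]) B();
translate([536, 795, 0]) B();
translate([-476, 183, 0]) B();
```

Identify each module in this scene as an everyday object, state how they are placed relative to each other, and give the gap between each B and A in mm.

Each stool's nearest face is 140 mm from the table's bounding box.

A is a table. B is a stool. Three stools sit around the table at the −y, +y, −x sides. The gap between each stool and the table is 140 mm.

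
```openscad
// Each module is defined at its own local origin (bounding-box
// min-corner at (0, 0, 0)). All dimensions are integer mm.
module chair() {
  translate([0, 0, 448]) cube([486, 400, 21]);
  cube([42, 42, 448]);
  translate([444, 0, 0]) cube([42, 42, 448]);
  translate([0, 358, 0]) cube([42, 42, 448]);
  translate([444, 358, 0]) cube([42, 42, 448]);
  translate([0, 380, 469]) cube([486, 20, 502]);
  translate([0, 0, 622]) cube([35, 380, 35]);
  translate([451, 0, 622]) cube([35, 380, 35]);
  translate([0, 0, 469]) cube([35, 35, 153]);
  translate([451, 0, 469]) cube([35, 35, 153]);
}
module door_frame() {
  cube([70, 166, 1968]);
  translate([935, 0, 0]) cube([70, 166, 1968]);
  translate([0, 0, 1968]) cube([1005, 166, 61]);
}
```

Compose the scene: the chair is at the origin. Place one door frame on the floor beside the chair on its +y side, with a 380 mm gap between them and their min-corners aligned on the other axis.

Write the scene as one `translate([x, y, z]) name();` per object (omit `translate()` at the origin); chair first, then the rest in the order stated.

chair();
translate([0, 780, 0]) door_frame();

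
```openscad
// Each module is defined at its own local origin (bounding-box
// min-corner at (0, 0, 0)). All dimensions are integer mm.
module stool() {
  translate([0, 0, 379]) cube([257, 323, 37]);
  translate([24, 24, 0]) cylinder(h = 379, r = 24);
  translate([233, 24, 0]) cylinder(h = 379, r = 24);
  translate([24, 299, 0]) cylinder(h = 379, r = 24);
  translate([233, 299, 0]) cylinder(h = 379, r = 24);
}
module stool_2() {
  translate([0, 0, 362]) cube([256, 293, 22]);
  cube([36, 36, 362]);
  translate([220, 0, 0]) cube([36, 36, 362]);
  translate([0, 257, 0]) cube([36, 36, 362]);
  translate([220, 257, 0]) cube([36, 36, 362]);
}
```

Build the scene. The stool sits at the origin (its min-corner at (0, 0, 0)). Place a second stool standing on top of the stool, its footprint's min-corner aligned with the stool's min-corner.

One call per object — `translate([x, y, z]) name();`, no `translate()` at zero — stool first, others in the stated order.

stool();
translate([0, 0, 416]) stool_2();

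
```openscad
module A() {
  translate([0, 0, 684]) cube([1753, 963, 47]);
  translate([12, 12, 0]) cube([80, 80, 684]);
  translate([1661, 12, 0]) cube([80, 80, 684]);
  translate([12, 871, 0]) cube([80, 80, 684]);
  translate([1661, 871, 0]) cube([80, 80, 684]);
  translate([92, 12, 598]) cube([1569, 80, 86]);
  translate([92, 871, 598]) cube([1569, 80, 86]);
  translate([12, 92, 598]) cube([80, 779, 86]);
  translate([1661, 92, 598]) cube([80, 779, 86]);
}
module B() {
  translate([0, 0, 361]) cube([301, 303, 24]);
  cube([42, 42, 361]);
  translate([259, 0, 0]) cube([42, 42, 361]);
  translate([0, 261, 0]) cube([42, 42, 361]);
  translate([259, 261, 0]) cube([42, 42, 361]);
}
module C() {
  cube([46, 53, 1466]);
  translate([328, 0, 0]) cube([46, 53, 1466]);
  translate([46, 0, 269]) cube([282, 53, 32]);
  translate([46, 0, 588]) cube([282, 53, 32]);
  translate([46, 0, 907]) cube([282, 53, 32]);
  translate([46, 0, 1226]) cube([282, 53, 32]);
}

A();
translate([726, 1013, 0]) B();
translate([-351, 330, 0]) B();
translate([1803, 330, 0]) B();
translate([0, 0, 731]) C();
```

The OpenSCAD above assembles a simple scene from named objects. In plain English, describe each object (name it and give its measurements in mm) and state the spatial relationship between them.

A is a rectangular dining table. The top is 1753×963×47 mm with its upper surface at z = 731 mm. It stands on four 80×80 mm square legs, each inset 12 mm from the nearest pair of top edges, running from the floor to the underside of the top. Four apron rails, 80 mm thick and 86 mm tall, run between adjacent legs with their top edges flush with the underside of the top and their outer faces flush with the legs' outer faces.

B is a simple wooden stool: a rectangular seat 301 mm (x) by 303 mm (y), 24 mm thick, top face at z = 385 mm, on four square legs, each 42×42 mm in cross-section. The legs rest on z = 0, each flush with a corner of the seat.

C is a wooden ladder with two side rails of 46×53 mm section and 1466 mm height, set 374 mm apart overall. Between them run 4 rectangular rungs (53 mm deep, 32 mm thick), front faces flush with the rails' −y face. The bottom of the first rung is 269 mm above the floor and each subsequent rung is 319 mm higher than the one below.

Three stools sit around the table at the +y, −x, +x sides. The ladder is on top of the table.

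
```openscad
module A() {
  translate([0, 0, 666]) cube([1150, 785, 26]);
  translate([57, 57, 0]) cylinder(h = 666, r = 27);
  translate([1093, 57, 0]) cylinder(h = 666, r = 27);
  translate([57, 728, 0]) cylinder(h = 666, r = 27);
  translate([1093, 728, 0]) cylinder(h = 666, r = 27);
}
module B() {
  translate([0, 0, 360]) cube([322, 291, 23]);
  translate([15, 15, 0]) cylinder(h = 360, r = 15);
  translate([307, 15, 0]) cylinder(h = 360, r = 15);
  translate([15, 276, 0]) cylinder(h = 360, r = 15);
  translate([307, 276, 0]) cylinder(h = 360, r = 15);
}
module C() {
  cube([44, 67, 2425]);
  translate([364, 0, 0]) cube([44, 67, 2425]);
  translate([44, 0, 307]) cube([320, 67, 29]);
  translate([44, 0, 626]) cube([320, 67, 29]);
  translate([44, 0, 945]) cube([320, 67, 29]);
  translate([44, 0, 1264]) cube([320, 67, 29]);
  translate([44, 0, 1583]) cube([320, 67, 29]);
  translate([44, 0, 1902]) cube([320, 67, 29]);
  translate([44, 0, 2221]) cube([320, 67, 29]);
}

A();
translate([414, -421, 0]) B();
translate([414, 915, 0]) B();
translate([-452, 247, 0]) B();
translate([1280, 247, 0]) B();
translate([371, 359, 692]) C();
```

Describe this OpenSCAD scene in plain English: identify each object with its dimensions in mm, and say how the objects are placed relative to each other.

A is a rectangular dining table. The top is 1150×785×26 mm with its upper surface at z = 692 mm. It stands on four round legs of 54 mm diameter, each leg's bounding box inset 30 mm from the nearest pair of top edges, running from the floor to the underside of the top.

B is a four-legged stool. The seat is 322×291 mm, 23 mm thick, top at z = 383 mm. It stands on four round legs, each 30 mm in diameter, from z = 0 to the seat underside, each leg's axis is inset half a diameter from the nearest pair of seat edges (so the leg's bounding box is flush with the corner).

C is a wooden ladder with two side rails of 44×67 mm section and 2425 mm height, set 408 mm apart overall. Between them run 7 rectangular rungs (67 mm deep, 29 mm thick), front faces flush with the rails' −y face. The bottom of the first rung is 307 mm above the floor and each subsequent rung is 319 mm higher than the one below.

Four stools sit around the table at the −y, +y, −x, +x sides. The ladder is on top of the table, centred.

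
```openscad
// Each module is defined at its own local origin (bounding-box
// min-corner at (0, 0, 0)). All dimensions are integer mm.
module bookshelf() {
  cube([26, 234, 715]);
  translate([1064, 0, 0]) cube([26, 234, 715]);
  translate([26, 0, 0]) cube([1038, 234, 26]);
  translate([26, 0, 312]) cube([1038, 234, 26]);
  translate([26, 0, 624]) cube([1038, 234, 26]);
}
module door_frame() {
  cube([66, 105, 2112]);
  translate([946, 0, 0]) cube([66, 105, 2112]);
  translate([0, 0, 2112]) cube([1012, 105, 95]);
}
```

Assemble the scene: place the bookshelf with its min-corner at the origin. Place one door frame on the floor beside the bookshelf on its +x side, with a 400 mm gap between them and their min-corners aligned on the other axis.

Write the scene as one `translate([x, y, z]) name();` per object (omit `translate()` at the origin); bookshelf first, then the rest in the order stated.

bookshelf();
translate([1490, 0, 0]) door_frame();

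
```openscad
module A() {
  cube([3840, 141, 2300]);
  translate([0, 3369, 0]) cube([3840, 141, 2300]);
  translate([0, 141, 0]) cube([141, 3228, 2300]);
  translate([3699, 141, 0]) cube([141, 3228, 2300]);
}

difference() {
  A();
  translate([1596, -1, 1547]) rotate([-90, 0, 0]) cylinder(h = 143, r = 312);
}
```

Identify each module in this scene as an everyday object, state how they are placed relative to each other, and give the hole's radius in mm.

A is a house frame. The house frame has a circular hole through its front wall. The hole's radius is 312 mm.

The subtracted cylinder has r = 312 mm.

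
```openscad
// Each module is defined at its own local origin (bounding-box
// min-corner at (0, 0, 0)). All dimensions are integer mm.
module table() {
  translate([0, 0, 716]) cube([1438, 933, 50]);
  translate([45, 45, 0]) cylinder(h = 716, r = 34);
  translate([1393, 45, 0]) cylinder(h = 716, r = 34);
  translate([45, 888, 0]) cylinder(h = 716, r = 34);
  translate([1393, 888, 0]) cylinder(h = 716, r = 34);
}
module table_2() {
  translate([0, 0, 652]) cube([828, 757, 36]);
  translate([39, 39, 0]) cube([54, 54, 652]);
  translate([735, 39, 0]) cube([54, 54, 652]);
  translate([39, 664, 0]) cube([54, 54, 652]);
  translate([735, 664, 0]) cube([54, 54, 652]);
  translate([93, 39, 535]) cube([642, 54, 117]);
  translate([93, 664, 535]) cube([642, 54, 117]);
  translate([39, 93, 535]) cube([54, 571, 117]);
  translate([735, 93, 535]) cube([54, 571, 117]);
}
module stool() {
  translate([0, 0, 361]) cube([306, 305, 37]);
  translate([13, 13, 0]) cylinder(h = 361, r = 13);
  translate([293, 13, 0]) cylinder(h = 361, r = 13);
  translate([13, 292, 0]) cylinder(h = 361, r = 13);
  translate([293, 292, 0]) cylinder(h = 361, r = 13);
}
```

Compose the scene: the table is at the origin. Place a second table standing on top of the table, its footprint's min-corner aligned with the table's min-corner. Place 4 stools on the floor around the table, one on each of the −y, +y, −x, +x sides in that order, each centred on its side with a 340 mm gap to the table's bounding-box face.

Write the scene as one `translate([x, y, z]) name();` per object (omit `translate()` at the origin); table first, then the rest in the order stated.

table();
translate([0, 0, 766]) table_2();
translate([566, -645, 0]) stool();
translate([566, 1273, 0]) stool();
translate([-646, 314, 0]) stool();
translate([1778, 314, 0]) stool();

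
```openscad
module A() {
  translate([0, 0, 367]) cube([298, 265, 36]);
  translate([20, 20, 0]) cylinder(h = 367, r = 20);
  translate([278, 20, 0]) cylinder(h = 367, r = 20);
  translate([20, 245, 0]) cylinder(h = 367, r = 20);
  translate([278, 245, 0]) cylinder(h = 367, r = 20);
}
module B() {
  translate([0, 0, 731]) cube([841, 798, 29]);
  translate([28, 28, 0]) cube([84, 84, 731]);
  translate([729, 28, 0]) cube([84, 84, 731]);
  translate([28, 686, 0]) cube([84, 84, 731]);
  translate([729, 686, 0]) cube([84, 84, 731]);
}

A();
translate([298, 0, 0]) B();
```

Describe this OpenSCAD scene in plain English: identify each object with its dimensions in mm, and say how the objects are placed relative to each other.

A is a simple wooden stool: a rectangular seat 298 mm (x) by 265 mm (y), 36 mm thick, top face at z = 403 mm, on four round legs, each 40 mm in diameter. The legs rest on z = 0, each leg's axis is inset half a diameter from the nearest pair of seat edges (so the leg's bounding box is flush with the corner).

B is a table with a 841×798 mm rectangular top, 29 mm thick, top surface at z = 760 mm, supported by four 84×84 mm square legs, each inset 28 mm from the nearest pair of top edges, running from the floor.

The table is against the stool's +x side, with their −y faces flush.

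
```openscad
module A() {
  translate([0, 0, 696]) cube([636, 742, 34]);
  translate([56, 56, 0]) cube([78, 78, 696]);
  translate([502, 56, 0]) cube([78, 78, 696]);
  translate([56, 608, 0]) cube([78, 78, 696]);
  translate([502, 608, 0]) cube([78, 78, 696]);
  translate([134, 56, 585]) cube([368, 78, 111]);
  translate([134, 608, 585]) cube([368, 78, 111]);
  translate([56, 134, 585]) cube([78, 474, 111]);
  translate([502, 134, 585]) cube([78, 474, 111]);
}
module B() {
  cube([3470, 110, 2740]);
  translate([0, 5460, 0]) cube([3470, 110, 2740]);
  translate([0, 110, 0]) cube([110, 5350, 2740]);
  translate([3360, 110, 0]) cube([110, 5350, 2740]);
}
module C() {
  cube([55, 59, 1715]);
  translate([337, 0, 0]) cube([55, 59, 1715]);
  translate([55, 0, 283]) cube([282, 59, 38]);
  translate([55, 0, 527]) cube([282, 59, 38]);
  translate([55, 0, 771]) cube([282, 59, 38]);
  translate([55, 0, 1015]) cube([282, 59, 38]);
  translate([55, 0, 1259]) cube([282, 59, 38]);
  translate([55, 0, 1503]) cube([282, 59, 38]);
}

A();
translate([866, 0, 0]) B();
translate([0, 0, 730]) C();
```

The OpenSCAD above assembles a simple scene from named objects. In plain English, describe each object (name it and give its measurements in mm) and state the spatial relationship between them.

A is a table with a 636×742 mm rectangular top, 34 mm thick, top surface at z = 730 mm, supported by four 78×78 mm square legs, each inset 56 mm from the nearest pair of top edges, running from the floor. Four apron rails, 78 mm thick and 111 mm tall, run between adjacent legs with their top edges flush with the underside of the top and their outer faces flush with the legs' outer faces.

B is the wall frame of a small rectangular building: four walls, each 2740 mm tall and 110 mm thick, enclosing a footprint 3470 mm (x) by 5570 mm (y) outside-to-outside, with no floor or roof. The front and back walls (the −y and +y sides) span the full width; the two side walls fit between them.

C is a wooden ladder with two side rails of 55×59 mm section and 1715 mm height, set 392 mm apart overall. Between them run 6 rectangular rungs (59 mm deep, 38 mm thick), front faces flush with the rails' −y face. The bottom of the first rung is 283 mm above the floor and each subsequent rung is 244 mm higher than the one below.

The house frame is on the floor beside the table on its +x side. The ladder is on top of the table.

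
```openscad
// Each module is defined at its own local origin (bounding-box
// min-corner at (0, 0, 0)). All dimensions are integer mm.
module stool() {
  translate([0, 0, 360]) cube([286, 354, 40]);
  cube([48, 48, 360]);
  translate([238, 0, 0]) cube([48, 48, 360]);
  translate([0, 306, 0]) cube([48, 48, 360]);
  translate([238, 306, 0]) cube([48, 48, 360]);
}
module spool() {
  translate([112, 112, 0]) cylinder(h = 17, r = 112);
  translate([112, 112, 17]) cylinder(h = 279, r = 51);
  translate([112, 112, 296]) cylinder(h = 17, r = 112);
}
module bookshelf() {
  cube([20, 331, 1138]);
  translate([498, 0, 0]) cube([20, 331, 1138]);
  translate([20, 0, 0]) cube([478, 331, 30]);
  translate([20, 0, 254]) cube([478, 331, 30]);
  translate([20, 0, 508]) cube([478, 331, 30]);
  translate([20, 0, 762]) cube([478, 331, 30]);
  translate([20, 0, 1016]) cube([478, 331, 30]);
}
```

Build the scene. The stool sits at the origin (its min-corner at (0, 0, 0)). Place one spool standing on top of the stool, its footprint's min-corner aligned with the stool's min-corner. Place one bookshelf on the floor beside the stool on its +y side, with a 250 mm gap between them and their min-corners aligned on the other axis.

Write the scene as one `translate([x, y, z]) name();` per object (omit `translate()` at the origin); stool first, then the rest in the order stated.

stool();
translate([0, 0, 400]) spool();
translate([0, 604, 0]) bookshelf();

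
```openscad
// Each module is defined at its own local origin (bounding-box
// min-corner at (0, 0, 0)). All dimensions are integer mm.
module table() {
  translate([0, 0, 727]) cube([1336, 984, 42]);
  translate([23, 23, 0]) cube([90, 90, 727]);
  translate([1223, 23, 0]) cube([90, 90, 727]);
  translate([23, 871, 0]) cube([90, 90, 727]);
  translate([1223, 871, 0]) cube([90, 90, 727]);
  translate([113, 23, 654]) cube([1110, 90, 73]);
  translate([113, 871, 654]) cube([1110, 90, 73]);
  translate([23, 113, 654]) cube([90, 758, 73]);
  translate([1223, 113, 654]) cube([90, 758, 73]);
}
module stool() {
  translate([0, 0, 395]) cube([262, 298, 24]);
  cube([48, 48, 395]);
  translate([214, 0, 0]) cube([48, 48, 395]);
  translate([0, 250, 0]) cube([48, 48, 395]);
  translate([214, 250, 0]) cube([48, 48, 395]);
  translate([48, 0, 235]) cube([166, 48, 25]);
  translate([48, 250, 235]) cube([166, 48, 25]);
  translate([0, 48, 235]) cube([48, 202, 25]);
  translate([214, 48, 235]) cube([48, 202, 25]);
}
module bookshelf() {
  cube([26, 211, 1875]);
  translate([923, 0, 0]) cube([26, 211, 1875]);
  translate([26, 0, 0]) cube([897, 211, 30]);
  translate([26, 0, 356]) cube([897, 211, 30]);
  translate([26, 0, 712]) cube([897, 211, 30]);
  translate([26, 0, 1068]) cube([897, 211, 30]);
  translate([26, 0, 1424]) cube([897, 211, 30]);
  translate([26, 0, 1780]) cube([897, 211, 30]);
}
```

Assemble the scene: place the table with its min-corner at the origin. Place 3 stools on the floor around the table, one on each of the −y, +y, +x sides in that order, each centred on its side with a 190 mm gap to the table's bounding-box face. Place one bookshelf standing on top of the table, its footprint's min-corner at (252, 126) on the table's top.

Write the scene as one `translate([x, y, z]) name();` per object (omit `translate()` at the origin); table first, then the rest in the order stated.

table();
translate([537, -488, 0]) stool();
translate([537, 1174, 0]) stool();
translate([1526, 343, 0]) stool();
translate([252, 126, 769]) bookshelf();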